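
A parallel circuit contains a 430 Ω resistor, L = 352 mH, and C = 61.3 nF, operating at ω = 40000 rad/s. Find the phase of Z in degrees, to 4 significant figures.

-45.67°

X_L = ωL = 14080 Ω
X_C = 1/(ωC) = 407.8 Ω
Parallel: admittances add. Y = 1/R + 1/(jωL) + jωC
Y = (0.002326 + j0.002381) S
|Y| = 0.003328 S → |Z| = 1/|Y| = 300.5 Ω, ∠Z = −∠Y = -45.67°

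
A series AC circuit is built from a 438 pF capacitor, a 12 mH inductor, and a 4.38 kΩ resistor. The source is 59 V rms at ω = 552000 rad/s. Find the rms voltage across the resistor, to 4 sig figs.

X_L = ωL = 6624 Ω
X_C = 1/(ωC) = 4136 Ω
Net reactance X = X_L − X_C = 2488 Ω
Z = 4380 + j2488 Ω
|Z| = √(4380² + 2488²) = 5037 Ω
I = V/|Z| = 11.71 mA
V_R = I·|Z_R| = 0.01171 × 4380 = 51.30 V

51.30 V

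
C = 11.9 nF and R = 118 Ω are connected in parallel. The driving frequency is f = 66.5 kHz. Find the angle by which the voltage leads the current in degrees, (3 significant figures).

ω = 2πf = 417800 rad/s
X_C = 1/(ωC) = 201 Ω
Parallel: admittances add. Y = 1/R + jωC
Y = (0.00847 + j0.00497) S
|Y| = 0.00983 S → |Z| = 1/|Y| = 102 Ω, ∠Z = −∠Y = -30.4°

-30.4°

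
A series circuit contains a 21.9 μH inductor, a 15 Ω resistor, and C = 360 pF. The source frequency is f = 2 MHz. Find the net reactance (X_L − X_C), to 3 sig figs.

ω = 2πf = 1.257e+07 rad/s
X_L = ωL = 275 Ω
X_C = 1/(ωC) = 221 Ω
X = 275 − 221 = 54.2 Ω

54.2 Ω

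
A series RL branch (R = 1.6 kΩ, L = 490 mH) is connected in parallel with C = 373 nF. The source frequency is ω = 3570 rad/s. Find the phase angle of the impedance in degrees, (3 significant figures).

-74.4°

X_L = ωL = 1750 Ω
X_C = 1/(ωC) = 751 Ω
Branch 1 (R+jX_L): Z₁ = 1600 + j1750 Ω, |Z₁| = 2370 Ω
Branch 2 (−jX_C): Z₂ = −j751 Ω
Parallel: Z = Z₁Z₂/(Z₁+Z₂), |Z| = 944 Ω, ∠Z = -74.4°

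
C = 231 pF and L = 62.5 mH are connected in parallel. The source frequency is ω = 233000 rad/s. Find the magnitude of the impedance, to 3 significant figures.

67400 Ω

X_L = ωL = 14600 Ω
X_C = 1/(ωC) = 18600 Ω
Parallel: admittances add. Y = 1/(jωL) + jωC
Y = (0 − j1.48e-05) S
|Y| = 1.48e-05 S → |Z| = 1/|Y| = 67400 Ω, ∠Z = −∠Y = 90.0°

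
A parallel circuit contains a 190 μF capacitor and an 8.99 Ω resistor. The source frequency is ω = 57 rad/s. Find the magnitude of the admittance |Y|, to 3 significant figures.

X_C = 1/(ωC) = 92.3 Ω
Parallel: admittances add. Y = 1/R + jωC
Y = (0.111 + j0.0108) S
|Y| = 0.112 S → |Z| = 1/|Y| = 8.95 Ω, ∠Z = −∠Y = -5.56°

112 mS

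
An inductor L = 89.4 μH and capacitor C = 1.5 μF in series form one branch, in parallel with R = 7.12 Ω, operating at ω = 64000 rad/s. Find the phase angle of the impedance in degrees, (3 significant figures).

X_L = ωL = 5.72 Ω
X_C = 1/(ωC) = 10.4 Ω
Branch 1: Z₁ = R = 7.12 Ω
Branch 2 (series LC): Z₂ = j(X_L − X_C) = −j4.70 Ω
Parallel: Z = Z₁Z₂/(Z₁+Z₂), |Z| = 3.92 Ω, ∠Z = -56.6°

-56.6°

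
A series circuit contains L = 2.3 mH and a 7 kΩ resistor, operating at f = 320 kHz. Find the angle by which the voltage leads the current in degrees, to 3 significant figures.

ω = 2πf = 2.011e+06 rad/s
X_L = ωL = 4620 Ω
Z = 7000 + j4620 Ω
|Z| = √(7000² + 4620²) = 8390 Ω
∠Z = arctan(4620/7000) = 33.5°

33.5°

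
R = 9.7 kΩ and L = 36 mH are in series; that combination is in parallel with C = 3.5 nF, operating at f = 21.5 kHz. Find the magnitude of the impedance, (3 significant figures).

2280 Ω

ω = 2πf = 135100 rad/s
X_L = ωL = 4860 Ω
X_C = 1/(ωC) = 2120 Ω
Branch 1 (R+jX_L): Z₁ = 9700 + j4860 Ω, |Z₁| = 10900 Ω
Branch 2 (−jX_C): Z₂ = −j2120 Ω
Parallel: Z = Z₁Z₂/(Z₁+Z₂), |Z| = 2280 Ω, ∠Z = -79.2°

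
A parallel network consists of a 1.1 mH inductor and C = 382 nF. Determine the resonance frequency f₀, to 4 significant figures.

ω₀ = 1/√(LC) = 1/√(0.0011 × 3.82e-07) = 48780 rad/s
f₀ = ω₀/(2π) = 7.764 kHz

7.764 kHz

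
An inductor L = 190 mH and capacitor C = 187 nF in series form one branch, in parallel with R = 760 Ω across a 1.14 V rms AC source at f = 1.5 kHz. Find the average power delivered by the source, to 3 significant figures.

ω = 2πf = 9425 rad/s
X_L = ωL = 1790 Ω
X_C = 1/(ωC) = 567 Ω
Branch 1: Z₁ = R = 760 Ω
Branch 2 (series LC): Z₂ = j(X_L − X_C) = j1220 Ω
Parallel: Z = Z₁Z₂/(Z₁+Z₂), |Z| = 646 Ω, ∠Z = 31.9°
I = V/|Z| = 1.77 mA
P = VI cos φ = 1.14 × 0.00177 × cos(31.9°) = 1.71 mW

1.71 mW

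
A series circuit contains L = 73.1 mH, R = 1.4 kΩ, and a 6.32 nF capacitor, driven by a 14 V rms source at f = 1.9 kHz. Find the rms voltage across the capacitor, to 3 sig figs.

14.9 V

ω = 2πf = 11940 rad/s
X_L = ωL = 873 Ω
X_C = 1/(ωC) = 13300 Ω
Net reactance X = X_L − X_C = -12400 Ω
Z = 1400 − j12400 Ω
|Z| = √(1400² + 12400²) = 12500 Ω
I = V/|Z| = 1.12 mA
V_C = I·|Z_C| = 0.00112 × 13300 = 14.9 V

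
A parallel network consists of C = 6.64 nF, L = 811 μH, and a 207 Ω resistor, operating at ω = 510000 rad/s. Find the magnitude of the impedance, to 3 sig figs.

203 Ω

X_L = ωL = 414 Ω
X_C = 1/(ωC) = 295 Ω
Parallel: admittances add. Y = 1/R + 1/(jωL) + jωC
Y = (0.00483 + j0.000969) S
|Y| = 0.00493 S → |Z| = 1/|Y| = 203 Ω, ∠Z = −∠Y = -11.3°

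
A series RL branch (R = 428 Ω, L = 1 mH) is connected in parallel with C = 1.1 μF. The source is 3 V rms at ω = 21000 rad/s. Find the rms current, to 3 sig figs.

69.3 mA

X_L = ωL = 21.0 Ω
X_C = 1/(ωC) = 43.3 Ω
Branch 1 (R+jX_L): Z₁ = 428 + j21.0 Ω, |Z₁| = 429 Ω
Branch 2 (−jX_C): Z₂ = −j43.3 Ω
Parallel: Z = Z₁Z₂/(Z₁+Z₂), |Z| = 43.3 Ω, ∠Z = -84.2°
I = V/|Z| = 3/43.3 = 69.3 mA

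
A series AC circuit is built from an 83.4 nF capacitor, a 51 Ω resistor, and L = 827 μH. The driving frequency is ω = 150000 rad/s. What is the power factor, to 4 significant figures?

X_L = ωL = 124.1 Ω
X_C = 1/(ωC) = 79.94 Ω
Net reactance X = X_L − X_C = 44.11 Ω
Z = 51.00 + j44.11 Ω
|Z| = √(51.00² + 44.11²) = 67.43 Ω
∠Z = arctan(44.11/51.00) = 40.86°
cos φ = cos(40.86°) = 0.7563

0.7563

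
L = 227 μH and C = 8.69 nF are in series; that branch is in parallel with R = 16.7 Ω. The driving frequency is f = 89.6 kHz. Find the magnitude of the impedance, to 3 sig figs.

ω = 2πf = 563000 rad/s
X_L = ωL = 128 Ω
X_C = 1/(ωC) = 204 Ω
Branch 1: Z₁ = R = 16.7 Ω
Branch 2 (series LC): Z₂ = j(X_L − X_C) = −j76.6 Ω
Parallel: Z = Z₁Z₂/(Z₁+Z₂), |Z| = 16.3 Ω, ∠Z = -12.3°

16.3 Ω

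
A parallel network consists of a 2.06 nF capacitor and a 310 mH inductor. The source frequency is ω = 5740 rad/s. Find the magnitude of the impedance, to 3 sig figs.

1820 Ω

X_L = ωL = 1780 Ω
X_C = 1/(ωC) = 84600 Ω
Parallel: admittances add. Y = 1/(jωL) + jωC
Y = (0 − j0.000550) S
|Y| = 0.000550 S → |Z| = 1/|Y| = 1820 Ω, ∠Z = −∠Y = 90.0°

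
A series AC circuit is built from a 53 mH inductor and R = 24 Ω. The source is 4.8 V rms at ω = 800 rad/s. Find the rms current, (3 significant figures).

X_L = ωL = 42.4 Ω
Z = 24.0 + j42.4 Ω
|Z| = √(24.0² + 42.4²) = 48.7 Ω
I = V/|Z| = 4.8/48.7 = 98.5 mA

98.5 mA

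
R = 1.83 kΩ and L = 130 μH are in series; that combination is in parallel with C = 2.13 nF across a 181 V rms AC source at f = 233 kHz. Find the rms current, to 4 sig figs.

562.8 mA

ω = 2πf = 1.464e+06 rad/s
X_L = ωL = 190.3 Ω
X_C = 1/(ωC) = 320.7 Ω
Branch 1 (R+jX_L): Z₁ = 1830 + j190.3 Ω, |Z₁| = 1840 Ω
Branch 2 (−jX_C): Z₂ = −j320.7 Ω
Parallel: Z = Z₁Z₂/(Z₁+Z₂), |Z| = 321.6 Ω, ∠Z = -79.99°
I = V/|Z| = 181/321.6 = 562.8 mA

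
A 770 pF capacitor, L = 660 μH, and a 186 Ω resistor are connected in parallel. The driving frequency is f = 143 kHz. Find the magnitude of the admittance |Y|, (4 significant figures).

ω = 2πf = 898500 rad/s
X_L = ωL = 593.0 Ω
X_C = 1/(ωC) = 1445 Ω
Parallel: admittances add. Y = 1/R + 1/(jωL) + jωC
Y = (0.005376 − j0.0009945) S
|Y| = 0.005468 S → |Z| = 1/|Y| = 182.9 Ω, ∠Z = −∠Y = 10.48°

5.468 mS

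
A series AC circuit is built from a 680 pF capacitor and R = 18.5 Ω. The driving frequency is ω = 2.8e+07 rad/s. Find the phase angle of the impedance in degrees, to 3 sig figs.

X_C = 1/(ωC) = 52.5 Ω
Z = 18.5 − j52.5 Ω
|Z| = √(18.5² + 52.5²) = 55.7 Ω
∠Z = arctan(-52.5/18.5) = -70.6°

-70.6°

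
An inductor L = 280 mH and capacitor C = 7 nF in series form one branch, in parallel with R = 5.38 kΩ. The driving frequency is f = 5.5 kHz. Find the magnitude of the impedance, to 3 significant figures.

ω = 2πf = 34560 rad/s
X_L = ωL = 9680 Ω
X_C = 1/(ωC) = 4130 Ω
Branch 1: Z₁ = R = 5380 Ω
Branch 2 (series LC): Z₂ = j(X_L − X_C) = j5540 Ω
Parallel: Z = Z₁Z₂/(Z₁+Z₂), |Z| = 3860 Ω, ∠Z = 44.1°

3860 Ω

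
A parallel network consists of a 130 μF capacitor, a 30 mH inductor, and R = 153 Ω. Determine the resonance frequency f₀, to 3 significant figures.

80.6 Hz

ω₀ = 1/√(LC) = 1/√(0.03 × 0.00013) = 506.4 rad/s
f₀ = ω₀/(2π) = 80.6 Hz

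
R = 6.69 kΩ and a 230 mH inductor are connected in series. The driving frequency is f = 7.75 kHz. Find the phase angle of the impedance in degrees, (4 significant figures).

59.15°

ω = 2πf = 48690 rad/s
X_L = ωL = 11200 Ω
Z = 6690 + j11200 Ω
|Z| = √(6690² + 11200²) = 13050 Ω
∠Z = arctan(11200/6690) = 59.15°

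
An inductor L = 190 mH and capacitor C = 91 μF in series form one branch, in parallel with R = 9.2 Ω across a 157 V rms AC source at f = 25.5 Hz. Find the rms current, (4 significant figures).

17.55 A

ω = 2πf = 160.2 rad/s
X_L = ωL = 30.44 Ω
X_C = 1/(ωC) = 68.59 Ω
Branch 1: Z₁ = R = 9.200 Ω
Branch 2 (series LC): Z₂ = j(X_L − X_C) = −j38.14 Ω
Parallel: Z = Z₁Z₂/(Z₁+Z₂), |Z| = 8.944 Ω, ∠Z = -13.56°
I = V/|Z| = 157/8.944 = 17.55 A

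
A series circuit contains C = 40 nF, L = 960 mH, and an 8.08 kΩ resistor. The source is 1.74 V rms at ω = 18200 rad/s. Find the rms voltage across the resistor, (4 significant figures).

0.7805 V

X_L = ωL = 17470 Ω
X_C = 1/(ωC) = 1374 Ω
Net reactance X = X_L − X_C = 16100 Ω
Z = 8080 + j16100 Ω
|Z| = √(8080² + 16100²) = 18010 Ω
I = V/|Z| = 96.60 μA
V_R = I·|Z_R| = 9.66e-05 × 8080 = 0.7805 V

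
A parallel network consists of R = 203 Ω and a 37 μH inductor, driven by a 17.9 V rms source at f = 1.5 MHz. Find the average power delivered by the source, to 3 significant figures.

ω = 2πf = 9.425e+06 rad/s
X_L = ωL = 349 Ω
Parallel: admittances add. Y = 1/R + 1/(jωL)
Y = (0.00493 − j0.00287) S
|Y| = 0.00570 S → |Z| = 1/|Y| = 175 Ω, ∠Z = −∠Y = 30.2°
I = V/|Z| = 102 mA
P = VI cos φ = 17.9 × 0.102 × cos(30.2°) = 1.58 W

1.58 W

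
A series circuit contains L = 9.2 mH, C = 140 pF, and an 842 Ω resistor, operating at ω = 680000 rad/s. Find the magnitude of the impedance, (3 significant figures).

X_L = ωL = 6260 Ω
X_C = 1/(ωC) = 10500 Ω
Net reactance X = X_L − X_C = -4250 Ω
Z = 842 − j4250 Ω
|Z| = √(842² + 4250²) = 4330 Ω

4330 Ω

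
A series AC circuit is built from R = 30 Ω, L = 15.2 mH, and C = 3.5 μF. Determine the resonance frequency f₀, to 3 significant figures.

ω₀ = 1/√(LC) = 1/√(0.0152 × 3.5e-06) = 4336 rad/s
f₀ = ω₀/(2π) = 690 Hz

690 Hz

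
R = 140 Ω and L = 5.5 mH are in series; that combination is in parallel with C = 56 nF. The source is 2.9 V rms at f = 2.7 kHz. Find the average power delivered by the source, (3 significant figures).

41.6 mW

ω = 2πf = 16960 rad/s
X_L = ωL = 93.3 Ω
X_C = 1/(ωC) = 1050 Ω
Branch 1 (R+jX_L): Z₁ = 140 + j93.3 Ω, |Z₁| = 168 Ω
Branch 2 (−jX_C): Z₂ = −j1050 Ω
Parallel: Z = Z₁Z₂/(Z₁+Z₂), |Z| = 183 Ω, ∠Z = 25.4°
I = V/|Z| = 15.9 mA
P = VI cos φ = 2.9 × 0.0159 × cos(25.4°) = 41.6 mW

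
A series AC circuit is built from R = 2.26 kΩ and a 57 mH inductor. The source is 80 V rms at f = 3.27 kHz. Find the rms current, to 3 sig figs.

ω = 2πf = 20550 rad/s
X_L = ωL = 1170 Ω
Z = 2260 + j1170 Ω
|Z| = √(2260² + 1170²) = 2550 Ω
I = V/|Z| = 80/2550 = 31.4 mA

31.4 mA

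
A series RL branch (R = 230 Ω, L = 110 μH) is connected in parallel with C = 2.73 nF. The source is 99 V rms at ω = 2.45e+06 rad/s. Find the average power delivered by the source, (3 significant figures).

X_L = ωL = 270 Ω
X_C = 1/(ωC) = 150 Ω
Branch 1 (R+jX_L): Z₁ = 230 + j270 Ω, |Z₁| = 354 Ω
Branch 2 (−jX_C): Z₂ = −j150 Ω
Parallel: Z = Z₁Z₂/(Z₁+Z₂), |Z| = 204 Ω, ∠Z = -68.0°
I = V/|Z| = 485 mA
P = VI cos φ = 99 × 0.485 × cos(-68.0°) = 18.0 W

18.0 W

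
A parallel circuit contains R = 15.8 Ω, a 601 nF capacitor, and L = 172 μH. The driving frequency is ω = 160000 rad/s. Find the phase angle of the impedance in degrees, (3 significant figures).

-43.4°

X_L = ωL = 27.5 Ω
X_C = 1/(ωC) = 10.4 Ω
Parallel: admittances add. Y = 1/R + 1/(jωL) + jωC
Y = (0.0633 + j0.0598) S
|Y| = 0.0871 S → |Z| = 1/|Y| = 11.5 Ω, ∠Z = −∠Y = -43.4°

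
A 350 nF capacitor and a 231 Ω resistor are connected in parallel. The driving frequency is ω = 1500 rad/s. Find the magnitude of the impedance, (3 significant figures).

X_C = 1/(ωC) = 1900 Ω
Parallel: admittances add. Y = 1/R + jωC
Y = (0.00433 + j0.000525) S
|Y| = 0.00436 S → |Z| = 1/|Y| = 229 Ω, ∠Z = −∠Y = -6.91°

229 Ω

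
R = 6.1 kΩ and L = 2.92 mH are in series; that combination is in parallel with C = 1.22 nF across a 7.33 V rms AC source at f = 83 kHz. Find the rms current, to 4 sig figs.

4.525 mA

ω = 2πf = 521500 rad/s
X_L = ωL = 1523 Ω
X_C = 1/(ωC) = 1572 Ω
Branch 1 (R+jX_L): Z₁ = 6100 + j1523 Ω, |Z₁| = 6287 Ω
Branch 2 (−jX_C): Z₂ = −j1572 Ω
Parallel: Z = Z₁Z₂/(Z₁+Z₂), |Z| = 1620 Ω, ∠Z = -75.52°
I = V/|Z| = 7.33/1620 = 4.525 mA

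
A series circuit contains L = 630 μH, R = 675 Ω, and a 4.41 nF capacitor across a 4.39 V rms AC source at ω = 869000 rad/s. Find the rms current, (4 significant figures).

5.987 mA

X_L = ωL = 547.5 Ω
X_C = 1/(ωC) = 260.9 Ω
Net reactance X = X_L − X_C = 286.5 Ω
Z = 675.0 + j286.5 Ω
|Z| = √(675.0² + 286.5²) = 733.3 Ω
I = V/|Z| = 4.39/733.3 = 5.987 mA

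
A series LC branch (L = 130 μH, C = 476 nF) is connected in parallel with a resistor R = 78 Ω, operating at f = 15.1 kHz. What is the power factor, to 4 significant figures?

ω = 2πf = 94880 rad/s
X_L = ωL = 12.33 Ω
X_C = 1/(ωC) = 22.14 Ω
Branch 1: Z₁ = R = 78.00 Ω
Branch 2 (series LC): Z₂ = j(X_L − X_C) = −j9.809 Ω
Parallel: Z = Z₁Z₂/(Z₁+Z₂), |Z| = 9.732 Ω, ∠Z = -82.83°
cos φ = cos(-82.83°) = 0.1248

0.1248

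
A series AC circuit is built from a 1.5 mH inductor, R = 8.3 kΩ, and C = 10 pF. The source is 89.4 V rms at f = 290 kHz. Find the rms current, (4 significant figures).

ω = 2πf = 1.822e+06 rad/s
X_L = ωL = 2733 Ω
X_C = 1/(ωC) = 54880 Ω
Net reactance X = X_L − X_C = -52150 Ω
Z = 8300 − j52150 Ω
|Z| = √(8300² + 52150²) = 52800 Ω
I = V/|Z| = 89.4/52800 = 1.693 mA

1.693 mA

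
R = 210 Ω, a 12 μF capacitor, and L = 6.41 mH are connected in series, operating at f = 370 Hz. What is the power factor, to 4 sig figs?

0.9951

ω = 2πf = 2325 rad/s
X_L = ωL = 14.90 Ω
X_C = 1/(ωC) = 35.85 Ω
Net reactance X = X_L − X_C = -20.94 Ω
Z = 210.0 − j20.94 Ω
|Z| = √(210.0² + 20.94²) = 211.0 Ω
∠Z = arctan(-20.94/210.0) = -5.695°
cos φ = cos(-5.695°) = 0.9951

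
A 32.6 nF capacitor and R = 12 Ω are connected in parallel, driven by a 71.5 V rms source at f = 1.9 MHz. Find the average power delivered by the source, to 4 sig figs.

426.0 W

ω = 2πf = 1.194e+07 rad/s
X_C = 1/(ωC) = 2.570 Ω
Parallel: admittances add. Y = 1/R + jωC
Y = (0.08333 + j0.3892) S
|Y| = 0.3980 S → |Z| = 1/|Y| = 2.513 Ω, ∠Z = −∠Y = -77.91°
I = V/|Z| = 28.46 A
P = VI cos φ = 71.5 × 28.46 × cos(-77.91°) = 426.0 W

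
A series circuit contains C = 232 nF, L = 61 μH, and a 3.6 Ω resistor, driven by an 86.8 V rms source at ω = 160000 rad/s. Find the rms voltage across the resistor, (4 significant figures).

X_L = ωL = 9.760 Ω
X_C = 1/(ωC) = 26.94 Ω
Net reactance X = X_L − X_C = -17.18 Ω
Z = 3.600 − j17.18 Ω
|Z| = √(3.600² + 17.18²) = 17.55 Ω
I = V/|Z| = 4.945 A
V_R = I·|Z_R| = 4.945 × 3.600 = 17.80 V

17.80 V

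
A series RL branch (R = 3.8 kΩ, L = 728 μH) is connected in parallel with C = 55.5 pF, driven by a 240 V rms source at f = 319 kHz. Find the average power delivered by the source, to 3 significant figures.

13.2 W

ω = 2πf = 2.004e+06 rad/s
X_L = ωL = 1460 Ω
X_C = 1/(ωC) = 8990 Ω
Branch 1 (R+jX_L): Z₁ = 3800 + j1460 Ω, |Z₁| = 4070 Ω
Branch 2 (−jX_C): Z₂ = −j8990 Ω
Parallel: Z = Z₁Z₂/(Z₁+Z₂), |Z| = 4340 Ω, ∠Z = -5.77°
I = V/|Z| = 55.3 mA
P = VI cos φ = 240 × 0.0553 × cos(-5.77°) = 13.2 W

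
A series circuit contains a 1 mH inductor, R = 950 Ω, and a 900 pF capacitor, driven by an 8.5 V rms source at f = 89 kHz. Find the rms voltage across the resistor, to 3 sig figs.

4.71 V

ω = 2πf = 559200 rad/s
X_L = ωL = 559 Ω
X_C = 1/(ωC) = 1990 Ω
Net reactance X = X_L − X_C = -1430 Ω
Z = 950 − j1430 Ω
|Z| = √(950² + 1430²) = 1710 Ω
I = V/|Z| = 4.96 mA
V_R = I·|Z_R| = 0.00496 × 950 = 4.71 V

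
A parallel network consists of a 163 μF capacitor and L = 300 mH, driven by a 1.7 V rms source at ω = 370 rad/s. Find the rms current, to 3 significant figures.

87.2 mA

X_L = ωL = 111 Ω
X_C = 1/(ωC) = 16.6 Ω
Parallel: admittances add. Y = 1/(jωL) + jωC
Y = (0 + j0.0513) S
|Y| = 0.0513 S → |Z| = 1/|Y| = 19.5 Ω, ∠Z = −∠Y = -90.0°
I = V/|Z| = 1.7/19.5 = 87.2 mA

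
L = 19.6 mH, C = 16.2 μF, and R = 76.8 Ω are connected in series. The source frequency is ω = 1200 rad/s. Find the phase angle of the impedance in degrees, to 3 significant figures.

X_L = ωL = 23.5 Ω
X_C = 1/(ωC) = 51.4 Ω
Net reactance X = X_L − X_C = -27.9 Ω
Z = 76.8 − j27.9 Ω
|Z| = √(76.8² + 27.9²) = 81.7 Ω
∠Z = arctan(-27.9/76.8) = -20.0°

-20.0°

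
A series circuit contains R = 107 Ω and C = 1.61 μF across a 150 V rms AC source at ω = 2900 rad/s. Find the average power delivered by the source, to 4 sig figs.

42.00 W

X_C = 1/(ωC) = 214.2 Ω
Z = 107.0 − j214.2 Ω
|Z| = √(107.0² + 214.2²) = 239.4 Ω
∠Z = arctan(-214.2/107.0) = -63.45°
I = V/|Z| = 626.5 mA
P = VI cos φ = 150 × 0.6265 × cos(-63.45°) = 42.00 W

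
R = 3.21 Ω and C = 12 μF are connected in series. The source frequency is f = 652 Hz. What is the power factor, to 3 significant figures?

ω = 2πf = 4097 rad/s
X_C = 1/(ωC) = 20.3 Ω
Z = 3.21 − j20.3 Ω
|Z| = √(3.21² + 20.3²) = 20.6 Ω
∠Z = arctan(-20.3/3.21) = -81.0°
cos φ = cos(-81.0°) = 0.156

0.156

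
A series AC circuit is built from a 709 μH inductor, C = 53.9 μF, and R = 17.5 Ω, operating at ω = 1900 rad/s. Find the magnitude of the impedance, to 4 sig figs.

19.42 Ω

X_L = ωL = 1.347 Ω
X_C = 1/(ωC) = 9.765 Ω
Net reactance X = X_L − X_C = -8.418 Ω
Z = 17.50 − j8.418 Ω
|Z| = √(17.50² + 8.418²) = 19.42 Ω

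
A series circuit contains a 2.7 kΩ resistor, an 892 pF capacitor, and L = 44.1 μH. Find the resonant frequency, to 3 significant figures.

802 kHz

ω₀ = 1/√(LC) = 1/√(4.41e-05 × 8.92e-10) = 5.042e+06 rad/s
f₀ = ω₀/(2π) = 802 kHz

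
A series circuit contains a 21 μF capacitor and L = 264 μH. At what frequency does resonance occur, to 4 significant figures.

ω₀ = 1/√(LC) = 1/√(0.000264 × 2.1e-05) = 13430 rad/s
f₀ = ω₀/(2π) = 2.138 kHz

2.138 kHz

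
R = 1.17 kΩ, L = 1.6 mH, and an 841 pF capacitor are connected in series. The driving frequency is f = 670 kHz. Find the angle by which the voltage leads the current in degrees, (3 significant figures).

ω = 2πf = 4.21e+06 rad/s
X_L = ωL = 6740 Ω
X_C = 1/(ωC) = 282 Ω
Net reactance X = X_L − X_C = 6450 Ω
Z = 1170 + j6450 Ω
|Z| = √(1170² + 6450²) = 6560 Ω
∠Z = arctan(6450/1170) = 79.7°

79.7°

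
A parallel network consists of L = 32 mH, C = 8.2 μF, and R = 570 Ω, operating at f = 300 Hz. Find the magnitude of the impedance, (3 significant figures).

ω = 2πf = 1885 rad/s
X_L = ωL = 60.3 Ω
X_C = 1/(ωC) = 64.7 Ω
Parallel: admittances add. Y = 1/R + 1/(jωL) + jωC
Y = (0.00175 − j0.00112) S
|Y| = 0.00208 S → |Z| = 1/|Y| = 480 Ω, ∠Z = −∠Y = 32.6°

480 Ω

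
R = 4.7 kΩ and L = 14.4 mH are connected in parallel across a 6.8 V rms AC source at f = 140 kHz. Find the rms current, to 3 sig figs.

1.54 mA

ω = 2πf = 879600 rad/s
X_L = ωL = 12700 Ω
Parallel: admittances add. Y = 1/R + 1/(jωL)
Y = (0.000213 − j7.89e-05) S
|Y| = 0.000227 S → |Z| = 1/|Y| = 4410 Ω, ∠Z = −∠Y = 20.4°
I = V/|Z| = 6.8/4410 = 1.54 mA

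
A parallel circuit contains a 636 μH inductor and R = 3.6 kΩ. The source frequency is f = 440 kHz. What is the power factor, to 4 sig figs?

0.4389

ω = 2πf = 2.765e+06 rad/s
X_L = ωL = 1758 Ω
Parallel: admittances add. Y = 1/R + 1/(jωL)
Y = (0.0002778 − j0.0005687) S
|Y| = 0.0006329 S → |Z| = 1/|Y| = 1580 Ω, ∠Z = −∠Y = 63.97°
cos φ = cos(63.97°) = 0.4389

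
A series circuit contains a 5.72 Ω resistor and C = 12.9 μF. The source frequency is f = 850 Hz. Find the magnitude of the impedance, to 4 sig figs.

15.60 Ω

ω = 2πf = 5341 rad/s
X_C = 1/(ωC) = 14.51 Ω
Z = 5.720 − j14.51 Ω
|Z| = √(5.720² + 14.51²) = 15.60 Ω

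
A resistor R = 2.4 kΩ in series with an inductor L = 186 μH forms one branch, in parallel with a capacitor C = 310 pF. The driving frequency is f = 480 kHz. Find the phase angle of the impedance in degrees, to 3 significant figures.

-64.9°

ω = 2πf = 3.016e+06 rad/s
X_L = ωL = 561 Ω
X_C = 1/(ωC) = 1070 Ω
Branch 1 (R+jX_L): Z₁ = 2400 + j561 Ω, |Z₁| = 2460 Ω
Branch 2 (−jX_C): Z₂ = −j1070 Ω
Parallel: Z = Z₁Z₂/(Z₁+Z₂), |Z| = 1070 Ω, ∠Z = -64.9°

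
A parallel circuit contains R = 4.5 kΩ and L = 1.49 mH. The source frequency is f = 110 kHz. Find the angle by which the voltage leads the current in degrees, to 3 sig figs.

77.1°

ω = 2πf = 691200 rad/s
X_L = ωL = 1030 Ω
Parallel: admittances add. Y = 1/R + 1/(jωL)
Y = (0.000222 − j0.000971) S
|Y| = 0.000996 S → |Z| = 1/|Y| = 1000 Ω, ∠Z = −∠Y = 77.1°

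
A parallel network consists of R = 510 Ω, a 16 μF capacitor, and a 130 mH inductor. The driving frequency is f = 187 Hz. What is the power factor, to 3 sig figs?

0.158

ω = 2πf = 1175 rad/s
X_L = ωL = 153 Ω
X_C = 1/(ωC) = 53.2 Ω
Parallel: admittances add. Y = 1/R + 1/(jωL) + jωC
Y = (0.00196 + j0.0123) S
|Y| = 0.0124 S → |Z| = 1/|Y| = 80.6 Ω, ∠Z = −∠Y = -80.9°
cos φ = cos(-80.9°) = 0.158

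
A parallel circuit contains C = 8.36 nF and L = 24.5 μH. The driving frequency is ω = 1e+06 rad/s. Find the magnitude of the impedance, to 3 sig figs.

30.8 Ω

X_L = ωL = 24.5 Ω
X_C = 1/(ωC) = 120 Ω
Parallel: admittances add. Y = 1/(jωL) + jωC
Y = (0 − j0.0325) S
|Y| = 0.0325 S → |Z| = 1/|Y| = 30.8 Ω, ∠Z = −∠Y = 90.0°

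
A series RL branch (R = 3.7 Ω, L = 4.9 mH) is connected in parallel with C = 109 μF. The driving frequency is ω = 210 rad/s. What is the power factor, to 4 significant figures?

X_L = ωL = 1.029 Ω
X_C = 1/(ωC) = 43.69 Ω
Branch 1 (R+jX_L): Z₁ = 3.700 + j1.029 Ω, |Z₁| = 3.840 Ω
Branch 2 (−jX_C): Z₂ = −j43.69 Ω
Parallel: Z = Z₁Z₂/(Z₁+Z₂), |Z| = 3.918 Ω, ∠Z = 10.58°
cos φ = cos(10.58°) = 0.9830

0.9830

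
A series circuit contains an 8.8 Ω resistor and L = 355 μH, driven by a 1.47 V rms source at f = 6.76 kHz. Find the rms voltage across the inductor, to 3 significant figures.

1.27 V

ω = 2πf = 42470 rad/s
X_L = ωL = 15.1 Ω
Z = 8.80 + j15.1 Ω
|Z| = √(8.80² + 15.1²) = 17.5 Ω
I = V/|Z| = 84.2 mA
V_L = I·|Z_L| = 0.0842 × 15.1 = 1.27 V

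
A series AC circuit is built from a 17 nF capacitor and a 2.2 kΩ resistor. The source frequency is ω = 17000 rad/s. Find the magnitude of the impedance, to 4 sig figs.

X_C = 1/(ωC) = 3460 Ω
Z = 2200 − j3460 Ω
|Z| = √(2200² + 3460²) = 4100 Ω

4100 Ω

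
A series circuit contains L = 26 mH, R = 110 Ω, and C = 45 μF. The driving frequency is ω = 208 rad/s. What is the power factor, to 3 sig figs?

0.735

X_L = ωL = 5.41 Ω
X_C = 1/(ωC) = 107 Ω
Net reactance X = X_L − X_C = -101 Ω
Z = 110 − j101 Ω
|Z| = √(110² + 101²) = 150 Ω
∠Z = arctan(-101/110) = -42.7°
cos φ = cos(-42.7°) = 0.735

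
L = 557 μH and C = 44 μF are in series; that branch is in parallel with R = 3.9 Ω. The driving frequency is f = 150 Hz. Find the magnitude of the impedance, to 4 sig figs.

ω = 2πf = 942.5 rad/s
X_L = ωL = 0.5250 Ω
X_C = 1/(ωC) = 24.11 Ω
Branch 1: Z₁ = R = 3.900 Ω
Branch 2 (series LC): Z₂ = j(X_L − X_C) = −j23.59 Ω
Parallel: Z = Z₁Z₂/(Z₁+Z₂), |Z| = 3.848 Ω, ∠Z = -9.388°

3.848 Ω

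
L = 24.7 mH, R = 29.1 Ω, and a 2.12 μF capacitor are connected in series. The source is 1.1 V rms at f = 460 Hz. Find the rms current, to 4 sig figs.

11.42 mA

ω = 2πf = 2890 rad/s
X_L = ωL = 71.39 Ω
X_C = 1/(ωC) = 163.2 Ω
Net reactance X = X_L − X_C = -91.81 Ω
Z = 29.10 − j91.81 Ω
|Z| = √(29.10² + 91.81²) = 96.31 Ω
I = V/|Z| = 1.1/96.31 = 11.42 mA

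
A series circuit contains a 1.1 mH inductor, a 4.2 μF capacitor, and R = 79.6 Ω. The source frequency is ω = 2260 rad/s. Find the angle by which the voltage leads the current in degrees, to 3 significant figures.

-52.3°

X_L = ωL = 2.49 Ω
X_C = 1/(ωC) = 105 Ω
Net reactance X = X_L − X_C = -103 Ω
Z = 79.6 − j103 Ω
|Z| = √(79.6² + 103²) = 130 Ω
∠Z = arctan(-103/79.6) = -52.3°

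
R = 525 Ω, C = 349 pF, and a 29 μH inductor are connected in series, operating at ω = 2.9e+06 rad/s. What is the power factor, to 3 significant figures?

0.502

X_L = ωL = 84.1 Ω
X_C = 1/(ωC) = 988 Ω
Net reactance X = X_L − X_C = -904 Ω
Z = 525 − j904 Ω
|Z| = √(525² + 904²) = 1050 Ω
∠Z = arctan(-904/525) = -59.9°
cos φ = cos(-59.9°) = 0.502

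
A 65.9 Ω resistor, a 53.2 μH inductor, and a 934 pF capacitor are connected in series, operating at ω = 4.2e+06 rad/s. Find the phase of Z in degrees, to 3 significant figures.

-25.5°

X_L = ωL = 223 Ω
X_C = 1/(ωC) = 255 Ω
Net reactance X = X_L − X_C = -31.5 Ω
Z = 65.9 − j31.5 Ω
|Z| = √(65.9² + 31.5²) = 73.0 Ω
∠Z = arctan(-31.5/65.9) = -25.5°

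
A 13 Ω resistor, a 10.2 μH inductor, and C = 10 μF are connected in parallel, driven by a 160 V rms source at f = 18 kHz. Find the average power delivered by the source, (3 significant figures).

ω = 2πf = 113100 rad/s
X_L = ωL = 1.15 Ω
X_C = 1/(ωC) = 0.884 Ω
Parallel: admittances add. Y = 1/R + 1/(jωL) + jωC
Y = (0.0769 + j0.264) S
|Y| = 0.275 S → |Z| = 1/|Y| = 3.64 Ω, ∠Z = −∠Y = -73.8°
I = V/|Z| = 44.0 A
P = VI cos φ = 160 × 44.0 × cos(-73.8°) = 1.97 kW

1.97 kW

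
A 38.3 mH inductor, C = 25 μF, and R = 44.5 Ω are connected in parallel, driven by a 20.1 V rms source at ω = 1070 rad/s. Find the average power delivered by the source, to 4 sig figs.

X_L = ωL = 40.98 Ω
X_C = 1/(ωC) = 37.38 Ω
Parallel: admittances add. Y = 1/R + 1/(jωL) + jωC
Y = (0.02247 + j0.002348) S
|Y| = 0.02259 S → |Z| = 1/|Y| = 44.26 Ω, ∠Z = −∠Y = -5.966°
I = V/|Z| = 454.1 mA
P = VI cos φ = 20.1 × 0.4541 × cos(-5.966°) = 9.079 W

9.079 W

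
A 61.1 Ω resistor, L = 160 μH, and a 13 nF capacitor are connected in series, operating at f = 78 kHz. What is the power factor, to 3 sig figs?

0.614

ω = 2πf = 490100 rad/s
X_L = ωL = 78.4 Ω
X_C = 1/(ωC) = 157 Ω
Net reactance X = X_L − X_C = -78.5 Ω
Z = 61.1 − j78.5 Ω
|Z| = √(61.1² + 78.5²) = 99.5 Ω
∠Z = arctan(-78.5/61.1) = -52.1°
cos φ = cos(-52.1°) = 0.614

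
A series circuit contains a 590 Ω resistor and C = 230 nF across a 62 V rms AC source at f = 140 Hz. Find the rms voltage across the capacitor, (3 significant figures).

61.6 V

ω = 2πf = 879.6 rad/s
X_C = 1/(ωC) = 4940 Ω
Z = 590 − j4940 Ω
|Z| = √(590² + 4940²) = 4980 Ω
I = V/|Z| = 12.5 mA
V_C = I·|Z_C| = 0.0125 × 4940 = 61.6 V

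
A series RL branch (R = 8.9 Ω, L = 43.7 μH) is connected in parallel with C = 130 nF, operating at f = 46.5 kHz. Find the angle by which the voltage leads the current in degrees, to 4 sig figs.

21.84°

ω = 2πf = 292200 rad/s
X_L = ωL = 12.77 Ω
X_C = 1/(ωC) = 26.33 Ω
Branch 1 (R+jX_L): Z₁ = 8.900 + j12.77 Ω, |Z₁| = 15.56 Ω
Branch 2 (−jX_C): Z₂ = −j26.33 Ω
Parallel: Z = Z₁Z₂/(Z₁+Z₂), |Z| = 25.26 Ω, ∠Z = 21.84°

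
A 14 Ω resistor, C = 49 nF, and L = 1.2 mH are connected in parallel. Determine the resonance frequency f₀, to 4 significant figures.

ω₀ = 1/√(LC) = 1/√(0.0012 × 4.9e-08) = 130400 rad/s
f₀ = ω₀/(2π) = 20.76 kHz

20.76 kHz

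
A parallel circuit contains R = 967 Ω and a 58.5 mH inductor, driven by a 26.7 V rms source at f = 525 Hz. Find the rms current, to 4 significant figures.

141.1 mA

ω = 2πf = 3299 rad/s
X_L = ωL = 193.0 Ω
Parallel: admittances add. Y = 1/R + 1/(jωL)
Y = (0.001034 − j0.005182) S
|Y| = 0.005284 S → |Z| = 1/|Y| = 189.2 Ω, ∠Z = −∠Y = 78.71°
I = V/|Z| = 26.7/189.2 = 141.1 mA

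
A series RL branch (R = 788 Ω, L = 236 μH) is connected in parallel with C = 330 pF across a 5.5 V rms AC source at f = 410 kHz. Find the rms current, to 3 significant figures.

ω = 2πf = 2.576e+06 rad/s
X_L = ωL = 608 Ω
X_C = 1/(ωC) = 1180 Ω
Branch 1 (R+jX_L): Z₁ = 788 + j608 Ω, |Z₁| = 995 Ω
Branch 2 (−jX_C): Z₂ = −j1180 Ω
Parallel: Z = Z₁Z₂/(Z₁+Z₂), |Z| = 1200 Ω, ∠Z = -16.5°
I = V/|Z| = 5.5/1200 = 4.56 mA

4.56 mA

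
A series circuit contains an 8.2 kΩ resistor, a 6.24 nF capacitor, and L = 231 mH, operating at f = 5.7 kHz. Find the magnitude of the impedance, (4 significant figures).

ω = 2πf = 35810 rad/s
X_L = ωL = 8273 Ω
X_C = 1/(ωC) = 4475 Ω
Net reactance X = X_L − X_C = 3798 Ω
Z = 8200 + j3798 Ω
|Z| = √(8200² + 3798²) = 9037 Ω

9037 Ω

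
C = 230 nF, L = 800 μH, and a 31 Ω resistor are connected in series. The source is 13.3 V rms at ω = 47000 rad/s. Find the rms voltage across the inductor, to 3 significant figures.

X_L = ωL = 37.6 Ω
X_C = 1/(ωC) = 92.5 Ω
Net reactance X = X_L − X_C = -54.9 Ω
Z = 31.0 − j54.9 Ω
|Z| = √(31.0² + 54.9²) = 63.1 Ω
I = V/|Z| = 211 mA
V_L = I·|Z_L| = 0.211 × 37.6 = 7.93 V

7.93 V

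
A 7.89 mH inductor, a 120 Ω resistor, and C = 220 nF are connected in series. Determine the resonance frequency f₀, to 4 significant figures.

3.820 kHz

ω₀ = 1/√(LC) = 1/√(0.00789 × 2.2e-07) = 24000 rad/s
f₀ = ω₀/(2π) = 3.820 kHz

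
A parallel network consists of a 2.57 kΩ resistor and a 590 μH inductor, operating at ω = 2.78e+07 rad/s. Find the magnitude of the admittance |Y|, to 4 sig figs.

393.9 μS

X_L = ωL = 16400 Ω
Parallel: admittances add. Y = 1/R + 1/(jωL)
Y = (0.0003891 − j6.097e-05) S
|Y| = 0.0003939 S → |Z| = 1/|Y| = 2539 Ω, ∠Z = −∠Y = 8.905°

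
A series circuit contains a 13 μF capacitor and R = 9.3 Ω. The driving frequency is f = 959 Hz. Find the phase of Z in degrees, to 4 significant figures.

-53.93°

ω = 2πf = 6026 rad/s
X_C = 1/(ωC) = 12.77 Ω
Z = 9.300 − j12.77 Ω
|Z| = √(9.300² + 12.77²) = 15.79 Ω
∠Z = arctan(-12.77/9.300) = -53.93°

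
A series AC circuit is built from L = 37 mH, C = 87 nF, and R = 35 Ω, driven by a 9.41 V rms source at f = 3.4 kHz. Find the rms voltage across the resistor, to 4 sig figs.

1.293 V

ω = 2πf = 21360 rad/s
X_L = ωL = 790.4 Ω
X_C = 1/(ωC) = 538.0 Ω
Net reactance X = X_L − X_C = 252.4 Ω
Z = 35.00 + j252.4 Ω
|Z| = √(35.00² + 252.4²) = 254.8 Ω
I = V/|Z| = 36.93 mA
V_R = I·|Z_R| = 0.03693 × 35.00 = 1.293 V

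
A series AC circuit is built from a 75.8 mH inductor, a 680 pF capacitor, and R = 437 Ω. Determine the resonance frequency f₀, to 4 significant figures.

22.17 kHz

ω₀ = 1/√(LC) = 1/√(0.0758 × 6.8e-10) = 139300 rad/s
f₀ = ω₀/(2π) = 22.17 kHz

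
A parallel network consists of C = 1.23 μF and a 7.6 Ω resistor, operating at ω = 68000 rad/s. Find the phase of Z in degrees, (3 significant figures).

-32.4°

X_C = 1/(ωC) = 12.0 Ω
Parallel: admittances add. Y = 1/R + jωC
Y = (0.132 + j0.0836) S
|Y| = 0.156 S → |Z| = 1/|Y| = 6.41 Ω, ∠Z = −∠Y = -32.4°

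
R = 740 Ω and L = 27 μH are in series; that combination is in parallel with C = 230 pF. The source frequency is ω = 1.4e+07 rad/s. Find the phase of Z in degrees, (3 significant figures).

X_L = ωL = 378 Ω
X_C = 1/(ωC) = 311 Ω
Branch 1 (R+jX_L): Z₁ = 740 + j378 Ω, |Z₁| = 831 Ω
Branch 2 (−jX_C): Z₂ = −j311 Ω
Parallel: Z = Z₁Z₂/(Z₁+Z₂), |Z| = 347 Ω, ∠Z = -68.1°

-68.1°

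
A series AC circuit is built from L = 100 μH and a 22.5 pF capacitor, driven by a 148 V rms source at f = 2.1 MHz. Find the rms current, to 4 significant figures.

ω = 2πf = 1.319e+07 rad/s
X_L = ωL = 1319 Ω
X_C = 1/(ωC) = 3368 Ω
Net reactance X = X_L − X_C = -2049 Ω
Z = − j2049 Ω
|Z| = √(0² + 2049²) = 2049 Ω
I = V/|Z| = 148/2049 = 72.23 mA

72.23 mA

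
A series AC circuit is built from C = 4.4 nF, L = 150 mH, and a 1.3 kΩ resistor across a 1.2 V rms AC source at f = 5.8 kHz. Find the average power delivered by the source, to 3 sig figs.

820 μW

ω = 2πf = 36440 rad/s
X_L = ωL = 5470 Ω
X_C = 1/(ωC) = 6240 Ω
Net reactance X = X_L − X_C = -770 Ω
Z = 1300 − j770 Ω
|Z| = √(1300² + 770²) = 1510 Ω
∠Z = arctan(-770/1300) = -30.6°
I = V/|Z| = 794 μA
P = VI cos φ = 1.2 × 0.000794 × cos(-30.6°) = 820 μW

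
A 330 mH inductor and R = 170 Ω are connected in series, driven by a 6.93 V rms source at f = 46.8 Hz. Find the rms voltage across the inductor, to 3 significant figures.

3.44 V

ω = 2πf = 294.1 rad/s
X_L = ωL = 97.0 Ω
Z = 170 + j97.0 Ω
|Z| = √(170² + 97.0²) = 196 Ω
I = V/|Z| = 35.4 mA
V_L = I·|Z_L| = 0.0354 × 97.0 = 3.44 V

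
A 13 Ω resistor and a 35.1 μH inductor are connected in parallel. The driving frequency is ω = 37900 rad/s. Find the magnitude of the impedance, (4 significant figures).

X_L = ωL = 1.330 Ω
Parallel: admittances add. Y = 1/R + 1/(jωL)
Y = (0.07692 − j0.7517) S
|Y| = 0.7556 S → |Z| = 1/|Y| = 1.323 Ω, ∠Z = −∠Y = 84.16°

1.323 Ω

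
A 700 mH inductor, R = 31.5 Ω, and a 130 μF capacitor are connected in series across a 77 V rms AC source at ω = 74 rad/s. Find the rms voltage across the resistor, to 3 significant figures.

39.8 V

X_L = ωL = 51.8 Ω
X_C = 1/(ωC) = 104 Ω
Net reactance X = X_L − X_C = -52.2 Ω
Z = 31.5 − j52.2 Ω
|Z| = √(31.5² + 52.2²) = 60.9 Ω
I = V/|Z| = 1.26 A
V_R = I·|Z_R| = 1.26 × 31.5 = 39.8 V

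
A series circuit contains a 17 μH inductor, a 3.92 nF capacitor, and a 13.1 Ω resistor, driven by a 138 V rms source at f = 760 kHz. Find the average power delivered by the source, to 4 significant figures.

ω = 2πf = 4.775e+06 rad/s
X_L = ωL = 81.18 Ω
X_C = 1/(ωC) = 53.42 Ω
Net reactance X = X_L − X_C = 27.76 Ω
Z = 13.10 + j27.76 Ω
|Z| = √(13.10² + 27.76²) = 30.69 Ω
∠Z = arctan(27.76/13.10) = 64.73°
I = V/|Z| = 4.496 A
P = VI cos φ = 138 × 4.496 × cos(64.73°) = 264.8 W

264.8 W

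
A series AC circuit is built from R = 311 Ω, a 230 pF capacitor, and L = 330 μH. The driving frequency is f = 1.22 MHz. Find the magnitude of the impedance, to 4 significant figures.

ω = 2πf = 7.665e+06 rad/s
X_L = ωL = 2530 Ω
X_C = 1/(ωC) = 567.2 Ω
Net reactance X = X_L − X_C = 1962 Ω
Z = 311.0 + j1962 Ω
|Z| = √(311.0² + 1962²) = 1987 Ω

1987 Ω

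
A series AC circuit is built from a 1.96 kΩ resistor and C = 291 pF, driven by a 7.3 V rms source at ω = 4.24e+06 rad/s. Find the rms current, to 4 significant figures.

X_C = 1/(ωC) = 810.5 Ω
Z = 1960 − j810.5 Ω
|Z| = √(1960² + 810.5²) = 2121 Ω
I = V/|Z| = 7.3/2121 = 3.442 mA

3.442 mA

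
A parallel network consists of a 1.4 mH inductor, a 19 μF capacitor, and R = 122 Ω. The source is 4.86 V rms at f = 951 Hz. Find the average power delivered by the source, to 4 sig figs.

ω = 2πf = 5975 rad/s
X_L = ωL = 8.365 Ω
X_C = 1/(ωC) = 8.808 Ω
Parallel: admittances add. Y = 1/R + 1/(jωL) + jωC
Y = (0.008197 − j0.006009) S
|Y| = 0.01016 S → |Z| = 1/|Y| = 98.39 Ω, ∠Z = −∠Y = 36.24°
I = V/|Z| = 49.39 mA
P = VI cos φ = 4.86 × 0.04939 × cos(36.24°) = 193.6 mW

193.6 mW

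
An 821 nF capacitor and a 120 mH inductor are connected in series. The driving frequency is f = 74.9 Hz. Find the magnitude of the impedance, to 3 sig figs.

2530 Ω

ω = 2πf = 470.6 rad/s
X_L = ωL = 56.5 Ω
X_C = 1/(ωC) = 2590 Ω
Net reactance X = X_L − X_C = -2530 Ω
Z = − j2530 Ω
|Z| = √(0² + 2530²) = 2530 Ω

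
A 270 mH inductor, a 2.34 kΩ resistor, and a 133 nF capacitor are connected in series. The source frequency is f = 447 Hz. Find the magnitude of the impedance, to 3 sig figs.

3030 Ω

ω = 2πf = 2809 rad/s
X_L = ωL = 758 Ω
X_C = 1/(ωC) = 2680 Ω
Net reactance X = X_L − X_C = -1920 Ω
Z = 2340 − j1920 Ω
|Z| = √(2340² + 1920²) = 3030 Ω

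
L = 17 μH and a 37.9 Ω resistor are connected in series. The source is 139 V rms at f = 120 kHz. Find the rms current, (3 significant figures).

ω = 2πf = 754000 rad/s
X_L = ωL = 12.8 Ω
Z = 37.9 + j12.8 Ω
|Z| = √(37.9² + 12.8²) = 40.0 Ω
I = V/|Z| = 139/40.0 = 3.47 A

3.47 A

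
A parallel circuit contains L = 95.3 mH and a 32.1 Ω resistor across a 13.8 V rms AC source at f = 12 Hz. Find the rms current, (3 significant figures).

1.97 A

ω = 2πf = 75.40 rad/s
X_L = ωL = 7.19 Ω
Parallel: admittances add. Y = 1/R + 1/(jωL)
Y = (0.0312 − j0.139) S
|Y| = 0.143 S → |Z| = 1/|Y| = 7.01 Ω, ∠Z = −∠Y = 77.4°
I = V/|Z| = 13.8/7.01 = 1.97 A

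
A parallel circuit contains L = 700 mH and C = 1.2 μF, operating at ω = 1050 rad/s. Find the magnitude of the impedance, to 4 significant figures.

X_L = ωL = 735.0 Ω
X_C = 1/(ωC) = 793.7 Ω
Parallel: admittances add. Y = 1/(jωL) + jωC
Y = (0 − j0.0001005) S
|Y| = 0.0001005 S → |Z| = 1/|Y| = 9946 Ω, ∠Z = −∠Y = 90.00°

9946 Ω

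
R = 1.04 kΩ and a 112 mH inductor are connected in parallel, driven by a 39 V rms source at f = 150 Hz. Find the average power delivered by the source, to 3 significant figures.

ω = 2πf = 942.5 rad/s
X_L = ωL = 106 Ω
Parallel: admittances add. Y = 1/R + 1/(jωL)
Y = (0.000962 − j0.00947) S
|Y| = 0.00952 S → |Z| = 1/|Y| = 105 Ω, ∠Z = −∠Y = 84.2°
I = V/|Z| = 371 mA
P = VI cos φ = 39 × 0.371 × cos(84.2°) = 1.46 W

1.46 W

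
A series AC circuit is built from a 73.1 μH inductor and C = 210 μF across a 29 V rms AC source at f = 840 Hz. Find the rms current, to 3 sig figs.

56.2 A

ω = 2πf = 5278 rad/s
X_L = ωL = 0.386 Ω
X_C = 1/(ωC) = 0.902 Ω
Net reactance X = X_L − X_C = -0.516 Ω
Z = − j0.516 Ω
|Z| = √(0² + 0.516²) = 0.516 Ω
I = V/|Z| = 29/0.516 = 56.2 A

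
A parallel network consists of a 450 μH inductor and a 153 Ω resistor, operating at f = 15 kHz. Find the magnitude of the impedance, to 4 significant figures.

ω = 2πf = 94250 rad/s
X_L = ωL = 42.41 Ω
Parallel: admittances add. Y = 1/R + 1/(jωL)
Y = (0.006536 − j0.02358) S
|Y| = 0.02447 S → |Z| = 1/|Y| = 40.87 Ω, ∠Z = −∠Y = 74.51°

40.87 Ω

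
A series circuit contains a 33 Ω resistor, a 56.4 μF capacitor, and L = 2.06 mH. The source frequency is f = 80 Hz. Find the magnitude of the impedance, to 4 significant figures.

ω = 2πf = 502.7 rad/s
X_L = ωL = 1.035 Ω
X_C = 1/(ωC) = 35.27 Ω
Net reactance X = X_L − X_C = -34.24 Ω
Z = 33.00 − j34.24 Ω
|Z| = √(33.00² + 34.24²) = 47.55 Ω

47.55 Ω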